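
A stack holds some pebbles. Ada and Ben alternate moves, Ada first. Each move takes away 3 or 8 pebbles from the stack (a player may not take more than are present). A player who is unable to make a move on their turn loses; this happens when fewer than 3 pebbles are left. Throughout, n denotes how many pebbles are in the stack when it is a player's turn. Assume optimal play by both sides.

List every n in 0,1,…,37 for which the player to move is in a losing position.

0, 1, 2, 6, 7, 11, 12, 13, 17, 18, 22, 23, 24, 28, 29, 33, 34, 35

Build the W/L table. Terminal = L. A non-terminal position is W if it has a move to some L; otherwise it is L.
n=0: no move → L
n=1: no move → L
n=2: no move → L
n=3: →0(L), so W
n=4: →1(L), so W
n=5: →2(L), so W
n=6: →3(W) only, which is W, so L
n=7: →4(W) only, which is W, so L
n=8: →0(L), so W
n=9: →6(L), so W
n=10: →7(L), so W
n=11: →8(W), 3(W) — all W, so L
n=12: →9(W), 4(W) — all W, so L
n=13: →10(W), 5(W) — all W, so L
n=14: →11(L), so W
n=15: →12(L), so W
n=16: →13(L), so W
n=17: →14(W), 9(W) — all W, so L
n=18: →15(W), 10(W) — all W, so L
n=19: →11(L), so W
n=20: →17(L), so W
n=21: →18(L), so W
n=22: →19(W), 14(W) — all W, so L
n=23: →20(W), 15(W) — all W, so L
n=24: →21(W), 16(W) — all W, so L
n=25: →22(L), so W
n=26: →23(L), so W
n=27: →24(L), so W
n=28: →25(W), 20(W) — all W, so L
n=29: →26(W), 21(W) — all W, so L
n=30: →22(L), so W
n=31: →28(L), so W
n=32: →29(L), so W
n=33: →30(W), 25(W) — all W, so L
n=34: →31(W), 26(W) — all W, so L
n=35: →32(W), 27(W) — all W, so L
n=36: →33(L), so W
n=37: →34(L), so W
Reading off the rows marked L gives the requested list; there are 18 such values of n.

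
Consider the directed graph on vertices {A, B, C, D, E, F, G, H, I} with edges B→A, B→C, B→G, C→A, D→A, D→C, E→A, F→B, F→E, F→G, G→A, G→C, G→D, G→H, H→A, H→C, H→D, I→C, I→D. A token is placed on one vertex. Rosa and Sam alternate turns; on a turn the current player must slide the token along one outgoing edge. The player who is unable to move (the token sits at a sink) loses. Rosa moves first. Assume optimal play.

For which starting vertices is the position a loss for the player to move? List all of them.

Compute win/loss labels from the base case upward. A position with no move is L. Any other position is W if it can reach an L in one move, else L.
Every edge goes from a vertex to one that appears earlier in the order A, C, D, H, G, I, E, B, F, so processing vertices in that order labels each vertex after all of its successors.
A: no outgoing edge → L
C: can move to A, which is L ⇒ W
D: can move to A, which is L ⇒ W
H: can move to A, which is L ⇒ W
G: can move to A, which is L ⇒ W
I: moves to D(W), C(W); every one is W ⇒ L
E: can move to A, which is L ⇒ W
B: can move to A, which is L ⇒ W
F: moves to B(W), E(W), G(W); every one is W ⇒ L
Reading off the rows marked L gives the requested list; there are 3 such vertices.

A, F, I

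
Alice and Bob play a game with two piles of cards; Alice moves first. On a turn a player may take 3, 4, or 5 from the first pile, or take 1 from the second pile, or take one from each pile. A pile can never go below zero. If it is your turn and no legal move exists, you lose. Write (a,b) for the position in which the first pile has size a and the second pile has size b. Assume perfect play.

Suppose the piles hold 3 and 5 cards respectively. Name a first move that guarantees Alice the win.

Move to (2,4).

Use the standard recursion: the mover loses at a terminal position; elsewhere, the mover wins exactly when some move hands the opponent an L position.
No move ever increases a pile, so every position that can arise here has a ≤ 3 and b ≤ 5; it is enough to label the cells with 0 ≤ a ≤ 3 and 0 ≤ b ≤ 5.
Every move lowers a or b (never raises either), so fill the grid row by row in increasing a, and left to right within a row: each cell's successors are then already labelled.
      b=0  b=1  b=2  b=3  b=4  b=5
a=0:    L    W    L    W    L    W
a=1:    L    W    L    W    L    W
a=2:    L    W    L    W    L    W
a=3:    W    W    W    W    W    W
Cells with no legal move (terminal, hence L): (0,0), (1,0), (2,0).
The remaining L cells, each justified by listing all of its moves:
(0,2): L (sole option (0,1)(W) is W)
(0,4): L (sole option (0,3)(W) is W)
(1,2): L (options (1,1)(W), (0,1)(W) are all W)
(1,4): L (options (1,3)(W), (0,3)(W) are all W)
(2,2): L (options (2,1)(W), (1,1)(W) are all W)
(2,4): L (options (2,3)(W), (1,3)(W) are all W)
Every other cell has at least one move into one of the L cells above, so it is W.
From (3,5), the L positions reachable in one move are: (2,4).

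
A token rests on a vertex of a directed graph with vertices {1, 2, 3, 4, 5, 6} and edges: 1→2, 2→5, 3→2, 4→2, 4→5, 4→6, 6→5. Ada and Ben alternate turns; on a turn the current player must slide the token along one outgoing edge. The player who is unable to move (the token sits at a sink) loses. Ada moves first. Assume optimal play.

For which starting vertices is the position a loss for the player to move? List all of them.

1, 3, 5

Build the W/L table. Terminal = L. A non-terminal position is W if it has a move to some L; otherwise it is L.
Every edge goes from a vertex to one that appears earlier in the order 5, 2, 6, 1, 4, 3, so processing vertices in that order labels each vertex after all of its successors.
5: no outgoing edge → L
2: can move to 5, which is L ⇒ W
6: can move to 5, which is L ⇒ W
1: the only move is to 2(W), a W ⇒ L
4: can move to 5, which is L ⇒ W
3: the only move is to 2(W), a W ⇒ L
The losing starting vertices are exactly the entries labelled L in this table (3 of them).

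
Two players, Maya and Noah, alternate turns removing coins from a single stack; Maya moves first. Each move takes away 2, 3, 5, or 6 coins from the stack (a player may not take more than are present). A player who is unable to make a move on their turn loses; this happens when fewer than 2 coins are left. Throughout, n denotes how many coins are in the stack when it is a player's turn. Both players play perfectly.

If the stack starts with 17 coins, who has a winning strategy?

Noah wins.

Work bottom-up. With no move the player to move loses. Otherwise the position is W if at least one move leads to an L position for the opponent, and L if every move leads to a W.
n=0: no move → L
n=1: no move → L
n=2: can move to 0, which is L ⇒ W
n=3: can move to 1, which is L ⇒ W
n=4: can move to 1, which is L ⇒ W
n=5: can move to 0, which is L ⇒ W
n=6: can move to 1, which is L ⇒ W
n=7: can move to 1, which is L ⇒ W
n=8: moves to 6(W), 5(W), 3(W), 2(W); every one is W ⇒ L
n=9: moves to 7(W), 6(W), 4(W), 3(W); every one is W ⇒ L
n=10: can move to 8, which is L ⇒ W
n=11: can move to 9, which is L ⇒ W
n=12: can move to 9, which is L ⇒ W
n=13: can move to 8, which is L ⇒ W
n=14: can move to 9, which is L ⇒ W
n=15: can move to 9, which is L ⇒ W
n=16: moves to 14(W), 13(W), 11(W), 10(W); every one is W ⇒ L
n=17: moves to 15(W), 14(W), 12(W), 11(W); every one is W ⇒ L
Every move from 17 reaches a W position, so the mover loses.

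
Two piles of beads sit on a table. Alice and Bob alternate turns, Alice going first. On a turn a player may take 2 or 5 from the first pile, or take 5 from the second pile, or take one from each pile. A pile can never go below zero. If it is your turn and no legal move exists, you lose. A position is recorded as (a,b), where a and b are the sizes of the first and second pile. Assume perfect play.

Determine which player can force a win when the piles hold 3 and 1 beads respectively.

Bob wins.

Label each position W (a win for the player to move) or L (a loss). A position with no legal move is L; any other position is W exactly when some move reaches an L, and L when every move reaches a W.
No move ever increases a pile, so every position that can arise here has a ≤ 3 and b ≤ 1; it is enough to label the cells with 0 ≤ a ≤ 3 and 0 ≤ b ≤ 1.
Every move lowers a or b (never raises either), so fill the grid row by row in increasing a, and left to right within a row: each cell's successors are then already labelled.
      b=0  b=1
a=0:    L    L
a=1:    L    W
a=2:    W    W
a=3:    W    L
Cells with no legal move (terminal, hence L): (0,0), (0,1), (1,0).
The remaining L cells, each justified by listing all of its moves:
(3,1): only reaches (1,1)(W), (2,0)(W), all W → L
Every other cell has at least one move into one of the L cells above, so it is W.
Every move from (3,1) reaches a W position, so the mover loses.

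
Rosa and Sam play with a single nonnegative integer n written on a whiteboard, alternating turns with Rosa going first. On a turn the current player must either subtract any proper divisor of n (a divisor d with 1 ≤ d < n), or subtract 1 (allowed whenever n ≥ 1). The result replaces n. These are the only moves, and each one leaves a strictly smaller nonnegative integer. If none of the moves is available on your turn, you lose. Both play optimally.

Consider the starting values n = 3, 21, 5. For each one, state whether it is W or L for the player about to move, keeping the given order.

Work bottom-up. With no move the player to move loses. Otherwise the position is W if at least one move leads to an L position for the opponent, and L if every move leads to a W.
n=0: no move → L
n=1: can move to 0, which is L ⇒ W
n=2: the only move is to 1(W), a W ⇒ L
n=3: can move to 2, which is L ⇒ W
n=4: can move to 2, which is L ⇒ W
n=5: the only move is to 4(W), a W ⇒ L
n=6: can move to 5, which is L ⇒ W
n=7: the only move is to 6(W), a W ⇒ L
n=8: can move to 7, which is L ⇒ W
n=9: moves to 6(W), 8(W); every one is W ⇒ L
n=10: can move to 5, which is L ⇒ W
n=11: the only move is to 10(W), a W ⇒ L
n=12: can move to 9, which is L ⇒ W
n=13: the only move is to 12(W), a W ⇒ L
n=14: can move to 7, which is L ⇒ W
n=15: moves to 10(W), 12(W), 14(W); every one is W ⇒ L
n=16: can move to 15, which is L ⇒ W
n=17: the only move is to 16(W), a W ⇒ L
n=18: can move to 9, which is L ⇒ W
n=19: the only move is to 18(W), a W ⇒ L
n=20: can move to 15, which is L ⇒ W
n=21: moves to 14(W), 18(W), 20(W); every one is W ⇒ L

3: W, 21: L, 5: L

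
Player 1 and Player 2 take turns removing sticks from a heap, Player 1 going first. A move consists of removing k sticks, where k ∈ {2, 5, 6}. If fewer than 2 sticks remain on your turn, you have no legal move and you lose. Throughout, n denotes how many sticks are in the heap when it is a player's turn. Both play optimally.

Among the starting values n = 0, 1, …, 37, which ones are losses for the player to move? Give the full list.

0, 1, 4, 8, 11, 12, 15, 19, 22, 23, 26, 30, 33, 34, 37

Use the standard recursion: the mover loses at a terminal position; elsewhere, the mover wins exactly when some move hands the opponent an L position.
n=0: no move → L
n=1: no move → L
n=2: →0(L), so W
n=3: →1(L), so W
n=4: →2(W) only, which is W, so L
n=5: →0(L), so W
n=6: →4(L), so W
n=7: →1(L), so W
n=8: →6(W), 3(W), 2(W) — all W, so L
n=9: →4(L), so W
n=10: →8(L), so W
n=11: →9(W), 6(W), 5(W) — all W, so L
n=12: →10(W), 7(W), 6(W) — all W, so L
n=13: →11(L), so W
n=14: →12(L), so W
n=15: →13(W), 10(W), 9(W) — all W, so L
n=16: →11(L), so W
n=17: →15(L), so W
n=18: →12(L), so W
n=19: →17(W), 14(W), 13(W) — all W, so L
n=20: →15(L), so W
n=21: →19(L), so W
n=22: →20(W), 17(W), 16(W) — all W, so L
n=23: →21(W), 18(W), 17(W) — all W, so L
n=24: →22(L), so W
n=25: →23(L), so W
n=26: →24(W), 21(W), 20(W) — all W, so L
n=27: →22(L), so W
n=28: →26(L), so W
n=29: →23(L), so W
n=30: →28(W), 25(W), 24(W) — all W, so L
n=31: →26(L), so W
n=32: →30(L), so W
n=33: →31(W), 28(W), 27(W) — all W, so L
n=34: →32(W), 29(W), 28(W) — all W, so L
n=35: →33(L), so W
n=36: →34(L), so W
n=37: →35(W), 32(W), 31(W) — all W, so L
The losing starting values of n are exactly the entries labelled L in this table (15 of them).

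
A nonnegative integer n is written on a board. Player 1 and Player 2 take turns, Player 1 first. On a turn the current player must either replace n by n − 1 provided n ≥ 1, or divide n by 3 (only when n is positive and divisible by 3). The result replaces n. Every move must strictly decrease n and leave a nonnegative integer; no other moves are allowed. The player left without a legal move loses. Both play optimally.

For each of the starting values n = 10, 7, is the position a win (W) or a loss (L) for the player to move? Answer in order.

Classify positions by backward induction: terminal positions (no move available) are L. From any other position, the mover wins iff some move reaches an L.
n=0: no move → L
n=1: W (go to 0, an L position)
n=2: L (sole option 1(W) is W)
n=3: W (go to 2, an L position)
n=4: L (sole option 3(W) is W)
n=5: W (go to 4, an L position)
n=6: W (go to 2, an L position)
n=7: L (sole option 6(W) is W)
n=8: W (go to 7, an L position)
n=9: L (options 3(W), 8(W) are all W)
n=10: W (go to 9, an L position)

10: W, 7: L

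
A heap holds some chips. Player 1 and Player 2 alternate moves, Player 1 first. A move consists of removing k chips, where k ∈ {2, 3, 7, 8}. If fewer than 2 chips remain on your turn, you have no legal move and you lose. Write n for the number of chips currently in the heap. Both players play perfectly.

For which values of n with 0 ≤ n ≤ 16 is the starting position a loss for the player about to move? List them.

Build the W/L table. Terminal = L. A non-terminal position is W if it has a move to some L; otherwise it is L.
n=0: no move → L
n=1: no move → L
n=2: →0(L), so W
n=3: →1(L), so W
n=4: →1(L), so W
n=5: →3(W), 2(W) — all W, so L
n=6: →4(W), 3(W) — all W, so L
n=7: →5(L), so W
n=8: →6(L), so W
n=9: →6(L), so W
n=10: →8(W), 7(W), 3(W), 2(W) — all W, so L
n=11: →9(W), 8(W), 4(W), 3(W) — all W, so L
n=12: →10(L), so W
n=13: →11(L), so W
n=14: →11(L), so W
n=15: →13(W), 12(W), 8(W), 7(W) — all W, so L
n=16: →14(W), 13(W), 9(W), 8(W) — all W, so L
The losing starting values of n are exactly the entries labelled L in this table (8 of them).

0, 1, 5, 6, 10, 11, 15, 16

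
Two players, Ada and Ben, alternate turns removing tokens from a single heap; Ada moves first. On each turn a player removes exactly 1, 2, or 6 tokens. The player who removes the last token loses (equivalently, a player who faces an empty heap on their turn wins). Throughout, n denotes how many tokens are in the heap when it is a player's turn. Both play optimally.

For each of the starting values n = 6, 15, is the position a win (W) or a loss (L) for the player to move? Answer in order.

Positions with no move are W. A position that does have a move is losing for the player to move precisely when every available move leads to a winning position for the opponent. Fill in the labels:
n=0: no move; the opponent has just taken the last token and therefore loses → W
n=1: →0(W) only, which is W, so L
n=2: →1(L), so W
n=3: →1(L), so W
n=4: →3(W), 2(W) — all W, so L
n=5: →4(L), so W
n=6: →4(L), so W
n=7: →1(L), so W
n=8: →7(W), 6(W), 2(W) — all W, so L
n=9: →8(L), so W
n=10: →8(L), so W
n=11: →10(W), 9(W), 5(W) — all W, so L
n=12: →11(L), so W
n=13: →11(L), so W
n=14: →8(L), so W
n=15: →14(W), 13(W), 9(W) — all W, so L

6: W, 15: L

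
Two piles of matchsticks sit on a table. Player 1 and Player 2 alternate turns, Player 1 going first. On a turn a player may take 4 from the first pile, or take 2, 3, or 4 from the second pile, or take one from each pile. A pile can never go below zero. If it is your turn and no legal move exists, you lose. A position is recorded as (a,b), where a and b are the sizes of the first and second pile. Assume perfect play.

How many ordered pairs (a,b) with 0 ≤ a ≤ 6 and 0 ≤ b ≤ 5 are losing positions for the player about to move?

13

Use the standard recursion: the mover loses at a terminal position; elsewhere, the mover wins exactly when some move hands the opponent an L position.
Every move lowers a or b (never raises either), so fill the grid row by row in increasing a, and left to right within a row: each cell's successors are then already labelled.
      b=0  b=1  b=2  b=3  b=4  b=5
a=0:    L    L    W    W    W    W
a=1:    L    W    W    W    W    L
a=2:    L    W    W    W    W    L
a=3:    L    W    W    W    W    L
a=4:    W    W    L    L    W    W
a=5:    W    L    L    W    W    W
a=6:    W    L    W    W    W    W
Cells with no legal move (terminal, hence L): (0,0), (0,1), (1,0), (2,0), (3,0).
The remaining L cells, each justified by listing all of its moves:
(1,5): →(1,3)(W), (1,2)(W), (1,1)(W), (0,4)(W) — all W, so L
(2,5): →(2,3)(W), (2,2)(W), (2,1)(W), (1,4)(W) — all W, so L
(3,5): →(3,3)(W), (3,2)(W), (3,1)(W), (2,4)(W) — all W, so L
(4,2): →(0,2)(W), (4,0)(W), (3,1)(W) — all W, so L
(4,3): →(0,3)(W), (4,1)(W), (4,0)(W), (3,2)(W) — all W, so L
(5,1): →(1,1)(W), (4,0)(W) — all W, so L
(5,2): →(1,2)(W), (5,0)(W), (4,1)(W) — all W, so L
(6,1): →(2,1)(W), (5,0)(W) — all W, so L
Every other cell has at least one move into one of the L cells above, so it is W.
L cells per row: a=0: 2, a=1: 2, a=2: 2, a=3: 2, a=4: 2, a=5: 2, a=6: 1; total 13.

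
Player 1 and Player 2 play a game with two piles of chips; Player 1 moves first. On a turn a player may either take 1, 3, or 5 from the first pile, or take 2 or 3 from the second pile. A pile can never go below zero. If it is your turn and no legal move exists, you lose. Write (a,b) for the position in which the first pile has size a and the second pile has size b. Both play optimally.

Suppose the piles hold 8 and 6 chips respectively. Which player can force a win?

Player 2 wins.

Label each position W (a win for the player to move) or L (a loss). A position with no legal move is L; any other position is W exactly when some move reaches an L, and L when every move reaches a W.
No move ever increases a pile, so every position that can arise here has a ≤ 8 and b ≤ 6; it is enough to label the cells with 0 ≤ a ≤ 8 and 0 ≤ b ≤ 6.
Every move lowers a or b (never raises either), so fill the grid row by row in increasing a, and left to right within a row: each cell's successors are then already labelled.
      b=0  b=1  b=2  b=3  b=4  b=5  b=6
a=0:    L    L    W    W    W    L    L
a=1:    W    W    L    L    W    W    W
a=2:    L    L    W    W    W    L    L
a=3:    W    W    L    L    W    W    W
a=4:    L    L    W    W    W    L    L
a=5:    W    W    L    L    W    W    W
a=6:    L    L    W    W    W    L    L
a=7:    W    W    L    L    W    W    W
a=8:    L    L    W    W    W    L    L
Cells with no legal move (terminal, hence L): (0,0), (0,1).
The remaining L cells, each justified by listing all of its moves:
(0,5): L (options (0,3)(W), (0,2)(W) are all W)
(0,6): L (options (0,4)(W), (0,3)(W) are all W)
(1,2): L (options (0,2)(W), (1,0)(W) are all W)
(1,3): L (options (0,3)(W), (1,1)(W), (1,0)(W) are all W)
(2,0): L (sole option (1,0)(W) is W)
(2,1): L (sole option (1,1)(W) is W)
(2,5): L (options (1,5)(W), (2,3)(W), (2,2)(W) are all W)
(2,6): L (options (1,6)(W), (2,4)(W), (2,3)(W) are all W)
(3,2): L (options (2,2)(W), (0,2)(W), (3,0)(W) are all W)
(3,3): L (options (2,3)(W), (0,3)(W), (3,1)(W), (3,0)(W) are all W)
(4,0): L (options (3,0)(W), (1,0)(W) are all W)
(4,1): L (options (3,1)(W), (1,1)(W) are all W)
(4,5): L (options (3,5)(W), (1,5)(W), (4,3)(W), (4,2)(W) are all W)
(4,6): L (options (3,6)(W), (1,6)(W), (4,4)(W), (4,3)(W) are all W)
(5,2): L (options (4,2)(W), (2,2)(W), (0,2)(W), (5,0)(W) are all W)
(5,3): L (options (4,3)(W), (2,3)(W), (0,3)(W), (5,1)(W), (5,0)(W) are all W)
(6,0): L (options (5,0)(W), (3,0)(W), (1,0)(W) are all W)
(6,1): L (options (5,1)(W), (3,1)(W), (1,1)(W) are all W)
(6,5): L (options (5,5)(W), (3,5)(W), (1,5)(W), (6,3)(W), (6,2)(W) are all W)
(6,6): L (options (5,6)(W), (3,6)(W), (1,6)(W), (6,4)(W), (6,3)(W) are all W)
(7,2): L (options (6,2)(W), (4,2)(W), (2,2)(W), (7,0)(W) are all W)
(7,3): L (options (6,3)(W), (4,3)(W), (2,3)(W), (7,1)(W), (7,0)(W) are all W)
(8,0): L (options (7,0)(W), (5,0)(W), (3,0)(W) are all W)
(8,1): L (options (7,1)(W), (5,1)(W), (3,1)(W) are all W)
(8,5): L (options (7,5)(W), (5,5)(W), (3,5)(W), (8,3)(W), (8,2)(W) are all W)
(8,6): L (options (7,6)(W), (5,6)(W), (3,6)(W), (8,4)(W), (8,3)(W) are all W)
Every other cell has at least one move into one of the L cells above, so it is W.
Every move from (8,6) reaches a W position, so the mover loses.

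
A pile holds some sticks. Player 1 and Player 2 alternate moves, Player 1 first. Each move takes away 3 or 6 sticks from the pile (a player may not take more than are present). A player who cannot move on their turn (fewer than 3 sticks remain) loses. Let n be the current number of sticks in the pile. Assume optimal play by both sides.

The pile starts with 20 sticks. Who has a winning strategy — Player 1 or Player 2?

Positions with no move are L. A position that does have a move is losing for the player to move precisely when every available move leads to a winning position for the opponent. Fill in the labels:
n=0: no move → L
n=1: no move → L
n=2: no move → L
n=3: W (go to 0, an L position)
n=4: W (go to 1, an L position)
n=5: W (go to 2, an L position)
n=6: W (go to 0, an L position)
n=7: W (go to 1, an L position)
n=8: W (go to 2, an L position)
n=9: L (options 6(W), 3(W) are all W)
n=10: L (options 7(W), 4(W) are all W)
n=11: L (options 8(W), 5(W) are all W)
n=12: W (go to 9, an L position)
n=13: W (go to 10, an L position)
n=14: W (go to 11, an L position)
n=15: W (go to 9, an L position)
n=16: W (go to 10, an L position)
n=17: W (go to 11, an L position)
n=18: L (options 15(W), 12(W) are all W)
n=19: L (options 16(W), 13(W) are all W)
n=20: L (options 17(W), 14(W) are all W)
The starting position 20 is L: whatever Player 1 does, the opponent receives a W position.

Player 2 wins.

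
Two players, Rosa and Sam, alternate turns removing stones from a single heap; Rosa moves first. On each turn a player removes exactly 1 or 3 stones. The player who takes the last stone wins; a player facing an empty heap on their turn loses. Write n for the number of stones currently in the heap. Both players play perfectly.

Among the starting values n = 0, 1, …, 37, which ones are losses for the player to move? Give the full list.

Classify positions by backward induction: terminal positions (no move available) are L. From any other position, the mover wins iff some move reaches an L.
n=0: no move → L
n=1: →0(L), so W
n=2: →1(W) only, which is W, so L
n=3: →2(L), so W
n=4: →3(W), 1(W) — all W, so L
n=5: →4(L), so W
n=6: →5(W), 3(W) — all W, so L
n=7: →6(L), so W
n=8: →7(W), 5(W) — all W, so L
n=9: →8(L), so W
n=10: →9(W), 7(W) — all W, so L
n=11: →10(L), so W
n=12: →11(W), 9(W) — all W, so L
n=13: →12(L), so W
n=14: →13(W), 11(W) — all W, so L
n=15: →14(L), so W
n=16: →15(W), 13(W) — all W, so L
n=17: →16(L), so W
n=18: →17(W), 15(W) — all W, so L
n=19: →18(L), so W
n=20: →19(W), 17(W) — all W, so L
n=21: →20(L), so W
n=22: →21(W), 19(W) — all W, so L
n=23: →22(L), so W
n=24: →23(W), 21(W) — all W, so L
n=25: →24(L), so W
n=26: →25(W), 23(W) — all W, so L
n=27: →26(L), so W
n=28: →27(W), 25(W) — all W, so L
n=29: →28(L), so W
n=30: →29(W), 27(W) — all W, so L
n=31: →30(L), so W
n=32: →31(W), 29(W) — all W, so L
n=33: →32(L), so W
n=34: →33(W), 31(W) — all W, so L
n=35: →34(L), so W
n=36: →35(W), 33(W) — all W, so L
n=37: →36(L), so W
Reading off the rows marked L gives the requested list; there are 19 such values of n.

0, 2, 4, 6, 8, 10, 12, 14, 16, 18, 20, 22, 24, 26, 28, 30, 32, 34, 36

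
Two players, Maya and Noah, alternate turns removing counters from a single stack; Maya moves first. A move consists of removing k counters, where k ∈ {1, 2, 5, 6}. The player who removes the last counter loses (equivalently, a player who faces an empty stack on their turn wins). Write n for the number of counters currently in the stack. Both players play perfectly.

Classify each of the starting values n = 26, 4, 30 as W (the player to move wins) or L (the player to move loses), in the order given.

Label each position W (a win for the player to move) or L (a loss). A position with no legal move is W; any other position is W exactly when some move reaches an L, and L when every move reaches a W.
n=0: no move; the opponent has just taken the last counter and therefore loses → W
n=1: L (sole option 0(W) is W)
n=2: W (go to 1, an L position)
n=3: W (go to 1, an L position)
n=4: L (options 3(W), 2(W) are all W)
n=5: W (go to 4, an L position)
n=6: W (go to 4, an L position)
n=7: W (go to 1, an L position)
n=8: L (options 7(W), 6(W), 3(W), 2(W) are all W)
n=9: W (go to 8, an L position)
n=10: W (go to 8, an L position)
n=11: L (options 10(W), 9(W), 6(W), 5(W) are all W)
n=12: W (go to 11, an L position)
n=13: W (go to 11, an L position)
n=14: W (go to 8, an L position)
n=15: L (options 14(W), 13(W), 10(W), 9(W) are all W)
n=16: W (go to 15, an L position)
n=17: W (go to 15, an L position)
n=18: L (options 17(W), 16(W), 13(W), 12(W) are all W)
n=19: W (go to 18, an L position)
n=20: W (go to 18, an L position)
n=21: W (go to 15, an L position)
n=22: L (options 21(W), 20(W), 17(W), 16(W) are all W)
n=23: W (go to 22, an L position)
n=24: W (go to 22, an L position)
n=25: L (options 24(W), 23(W), 20(W), 19(W) are all W)
n=26: W (go to 25, an L position)
n=27: W (go to 25, an L position)
n=28: W (go to 22, an L position)
n=29: L (options 28(W), 27(W), 24(W), 23(W) are all W)
n=30: W (go to 29, an L position)

26: W, 4: L, 30: W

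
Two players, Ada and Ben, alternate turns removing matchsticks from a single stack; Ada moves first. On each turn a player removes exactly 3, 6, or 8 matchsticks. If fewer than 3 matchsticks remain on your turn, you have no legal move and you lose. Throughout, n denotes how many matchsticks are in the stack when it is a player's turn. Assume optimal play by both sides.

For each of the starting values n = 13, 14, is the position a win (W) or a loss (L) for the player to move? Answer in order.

13: L, 14: W

Build the W/L table. Terminal = L. A non-terminal position is W if it has a move to some L; otherwise it is L.
n=0: no move → L
n=1: no move → L
n=2: no move → L
n=3: reaches L-position 0 → W
n=4: reaches L-position 1 → W
n=5: reaches L-position 2 → W
n=6: reaches L-position 0 → W
n=7: reaches L-position 1 → W
n=8: reaches L-position 2 → W
n=9: reaches L-position 1 → W
n=10: reaches L-position 2 → W
n=11: only reaches 8(W), 5(W), 3(W), all W → L
n=12: only reaches 9(W), 6(W), 4(W), all W → L
n=13: only reaches 10(W), 7(W), 5(W), all W → L
n=14: reaches L-position 11 → W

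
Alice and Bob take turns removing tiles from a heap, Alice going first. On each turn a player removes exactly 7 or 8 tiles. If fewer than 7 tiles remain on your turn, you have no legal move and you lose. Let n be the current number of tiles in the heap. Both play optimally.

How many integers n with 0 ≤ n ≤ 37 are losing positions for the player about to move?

21

Classify positions by backward induction: terminal positions (no move available) are L. From any other position, the mover wins iff some move reaches an L.
n=0: no move → L
n=1: no move → L
n=2: no move → L
n=3: no move → L
n=4: no move → L
n=5: no move → L
n=6: no move → L
n=7: →0(L), so W
n=8: →1(L), so W
n=9: →2(L), so W
n=10: →3(L), so W
n=11: →4(L), so W
n=12: →5(L), so W
n=13: →6(L), so W
n=14: →6(L), so W
n=15: →8(W), 7(W) — all W, so L
n=16: →9(W), 8(W) — all W, so L
n=17: →10(W), 9(W) — all W, so L
n=18: →11(W), 10(W) — all W, so L
n=19: →12(W), 11(W) — all W, so L
n=20: →13(W), 12(W) — all W, so L
n=21: →14(W), 13(W) — all W, so L
n=22: →15(L), so W
n=23: →16(L), so W
n=24: →17(L), so W
n=25: →18(L), so W
n=26: →19(L), so W
n=27: →20(L), so W
n=28: →21(L), so W
n=29: →21(L), so W
n=30: →23(W), 22(W) — all W, so L
n=31: →24(W), 23(W) — all W, so L
n=32: →25(W), 24(W) — all W, so L
n=33: →26(W), 25(W) — all W, so L
n=34: →27(W), 26(W) — all W, so L
n=35: →28(W), 27(W) — all W, so L
n=36: →29(W), 28(W) — all W, so L
n=37: →30(L), so W
L entries with 0 ≤ n ≤ 37: n = 0, 1, 2, 3, 4, 5, 6, 15, 16, 17, 18, 19, 20, 21, 30, 31, 32, 33, 34, 35, 36; that makes 21.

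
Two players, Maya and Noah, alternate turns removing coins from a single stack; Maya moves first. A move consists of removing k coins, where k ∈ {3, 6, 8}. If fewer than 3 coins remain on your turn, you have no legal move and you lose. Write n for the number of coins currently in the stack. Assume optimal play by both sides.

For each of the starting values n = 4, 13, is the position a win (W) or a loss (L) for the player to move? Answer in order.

4: W, 13: L

Work bottom-up. With no move the player to move loses. Otherwise the position is W if at least one move leads to an L position for the opponent, and L if every move leads to a W.
n=0: no move → L
n=1: no move → L
n=2: no move → L
n=3: can move to 0, which is L ⇒ W
n=4: can move to 1, which is L ⇒ W
n=5: can move to 2, which is L ⇒ W
n=6: can move to 0, which is L ⇒ W
n=7: can move to 1, which is L ⇒ W
n=8: can move to 2, which is L ⇒ W
n=9: can move to 1, which is L ⇒ W
n=10: can move to 2, which is L ⇒ W
n=11: moves to 8(W), 5(W), 3(W); every one is W ⇒ L
n=12: moves to 9(W), 6(W), 4(W); every one is W ⇒ L
n=13: moves to 10(W), 7(W), 5(W); every one is W ⇒ L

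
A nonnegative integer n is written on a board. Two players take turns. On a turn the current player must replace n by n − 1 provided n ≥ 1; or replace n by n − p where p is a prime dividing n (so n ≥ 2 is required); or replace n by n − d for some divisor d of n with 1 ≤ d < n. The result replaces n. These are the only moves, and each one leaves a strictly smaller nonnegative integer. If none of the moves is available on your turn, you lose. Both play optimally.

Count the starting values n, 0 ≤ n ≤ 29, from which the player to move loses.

6

Use the standard recursion: the mover loses at a terminal position; elsewhere, the mover wins exactly when some move hands the opponent an L position.
n=0: no move → L
n=1: reaches L-position 0 → W
n=2: reaches L-position 0 → W
n=3: reaches L-position 0 → W
n=4: only reaches 2(W), 3(W), all W → L
n=5: reaches L-position 0 → W
n=6: reaches L-position 4 → W
n=7: reaches L-position 0 → W
n=8: reaches L-position 4 → W
n=9: only reaches 6(W), 8(W), all W → L
n=10: reaches L-position 9 → W
n=11: reaches L-position 0 → W
n=12: reaches L-position 9 → W
n=13: reaches L-position 0 → W
n=14: only reaches 7(W), 12(W), 13(W), all W → L
n=15: reaches L-position 14 → W
n=16: reaches L-position 14 → W
n=17: reaches L-position 0 → W
n=18: reaches L-position 9 → W
n=19: reaches L-position 0 → W
n=20: only reaches 10(W), 15(W), 16(W), 18(W), 19(W), all W → L
n=21: reaches L-position 14 → W
n=22: reaches L-position 20 → W
n=23: reaches L-position 0 → W
n=24: reaches L-position 20 → W
n=25: reaches L-position 20 → W
n=26: only reaches 13(W), 24(W), 25(W), all W → L
n=27: reaches L-position 26 → W
n=28: reaches L-position 14 → W
n=29: reaches L-position 0 → W
L entries with 0 ≤ n ≤ 29: n = 0, 4, 9, 14, 20, 26; that makes 6.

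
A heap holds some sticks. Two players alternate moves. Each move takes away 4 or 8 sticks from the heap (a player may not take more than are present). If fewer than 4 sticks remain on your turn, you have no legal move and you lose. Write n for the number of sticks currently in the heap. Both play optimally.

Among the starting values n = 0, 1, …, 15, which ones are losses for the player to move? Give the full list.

Build the W/L table. Terminal = L. A non-terminal position is W if it has a move to some L; otherwise it is L.
n=0: no move → L
n=1: no move → L
n=2: no move → L
n=3: no move → L
n=4: reaches L-position 0 → W
n=5: reaches L-position 1 → W
n=6: reaches L-position 2 → W
n=7: reaches L-position 3 → W
n=8: reaches L-position 0 → W
n=9: reaches L-position 1 → W
n=10: reaches L-position 2 → W
n=11: reaches L-position 3 → W
n=12: only reaches 8(W), 4(W), all W → L
n=13: only reaches 9(W), 5(W), all W → L
n=14: only reaches 10(W), 6(W), all W → L
n=15: only reaches 11(W), 7(W), all W → L
The losing starting values of n are exactly the entries labelled L in this table (8 of them).

0, 1, 2, 3, 12, 13, 14, 15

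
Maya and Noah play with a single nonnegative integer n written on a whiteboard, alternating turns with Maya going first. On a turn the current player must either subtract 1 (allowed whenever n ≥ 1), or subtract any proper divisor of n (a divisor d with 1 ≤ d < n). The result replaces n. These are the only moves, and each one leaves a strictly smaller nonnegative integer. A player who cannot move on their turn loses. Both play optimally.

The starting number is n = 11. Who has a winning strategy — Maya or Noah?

Label each position W (a win for the player to move) or L (a loss). A position with no legal move is L; any other position is W exactly when some move reaches an L, and L when every move reaches a W.
n=0: no move → L
n=1: W (go to 0, an L position)
n=2: L (sole option 1(W) is W)
n=3: W (go to 2, an L position)
n=4: W (go to 2, an L position)
n=5: L (sole option 4(W) is W)
n=6: W (go to 5, an L position)
n=7: L (sole option 6(W) is W)
n=8: W (go to 7, an L position)
n=9: L (options 6(W), 8(W) are all W)
n=10: W (go to 5, an L position)
n=11: L (sole option 10(W) is W)
The starting position 11 is L: whatever Maya does, the opponent receives a W position.

Noah wins.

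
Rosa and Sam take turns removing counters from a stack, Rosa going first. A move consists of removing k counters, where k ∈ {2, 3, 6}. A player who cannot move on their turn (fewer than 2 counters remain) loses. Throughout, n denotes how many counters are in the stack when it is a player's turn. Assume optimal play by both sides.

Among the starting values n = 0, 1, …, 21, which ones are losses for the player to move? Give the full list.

Classify positions by backward induction: terminal positions (no move available) are L. From any other position, the mover wins iff some move reaches an L.
n=0: no move → L
n=1: no move → L
n=2: W (go to 0, an L position)
n=3: W (go to 1, an L position)
n=4: W (go to 1, an L position)
n=5: L (options 3(W), 2(W) are all W)
n=6: W (go to 0, an L position)
n=7: W (go to 5, an L position)
n=8: W (go to 5, an L position)
n=9: L (options 7(W), 6(W), 3(W) are all W)
n=10: L (options 8(W), 7(W), 4(W) are all W)
n=11: W (go to 9, an L position)
n=12: W (go to 10, an L position)
n=13: W (go to 10, an L position)
n=14: L (options 12(W), 11(W), 8(W) are all W)
n=15: W (go to 9, an L position)
n=16: W (go to 14, an L position)
n=17: W (go to 14, an L position)
n=18: L (options 16(W), 15(W), 12(W) are all W)
n=19: L (options 17(W), 16(W), 13(W) are all W)
n=20: W (go to 18, an L position)
n=21: W (go to 19, an L position)
The losing starting values of n are exactly the entries labelled L in this table (8 of them).

0, 1, 5, 9, 10, 14, 18, 19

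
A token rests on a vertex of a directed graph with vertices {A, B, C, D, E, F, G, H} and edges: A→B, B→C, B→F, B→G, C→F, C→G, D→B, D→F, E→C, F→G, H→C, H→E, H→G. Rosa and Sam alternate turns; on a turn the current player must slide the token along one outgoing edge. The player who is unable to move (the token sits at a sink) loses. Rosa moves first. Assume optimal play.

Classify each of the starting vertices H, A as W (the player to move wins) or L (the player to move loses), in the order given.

Positions with no move are L. A position that does have a move is losing for the player to move precisely when every available move leads to a winning position for the opponent. Fill in the labels:
Every edge goes from a vertex to one that appears earlier in the order G, F, C, B, A, E, H, D, so processing vertices in that order labels each vertex after all of its successors.
G: no outgoing edge → L
F: reaches L-position G → W
C: reaches L-position G → W
B: reaches L-position G → W
A: only reaches B(W), which is W → L
E: only reaches C(W), which is W → L
H: reaches L-position E → W
D: only reaches B(W), F(W), all W → L

H: W, A: L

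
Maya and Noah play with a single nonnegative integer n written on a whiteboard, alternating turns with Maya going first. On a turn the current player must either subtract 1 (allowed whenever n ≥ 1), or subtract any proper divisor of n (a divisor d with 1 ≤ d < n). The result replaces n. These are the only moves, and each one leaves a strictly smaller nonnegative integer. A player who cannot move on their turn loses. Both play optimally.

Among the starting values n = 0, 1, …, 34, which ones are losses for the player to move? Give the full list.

Classify positions by backward induction: terminal positions (no move available) are L. From any other position, the mover wins iff some move reaches an L.
n=0: no move → L
n=1: can move to 0, which is L ⇒ W
n=2: the only move is to 1(W), a W ⇒ L
n=3: can move to 2, which is L ⇒ W
n=4: can move to 2, which is L ⇒ W
n=5: the only move is to 4(W), a W ⇒ L
n=6: can move to 5, which is L ⇒ W
n=7: the only move is to 6(W), a W ⇒ L
n=8: can move to 7, which is L ⇒ W
n=9: moves to 6(W), 8(W); every one is W ⇒ L
n=10: can move to 5, which is L ⇒ W
n=11: the only move is to 10(W), a W ⇒ L
n=12: can move to 9, which is L ⇒ W
n=13: the only move is to 12(W), a W ⇒ L
n=14: can move to 7, which is L ⇒ W
n=15: moves to 10(W), 12(W), 14(W); every one is W ⇒ L
n=16: can move to 15, which is L ⇒ W
n=17: the only move is to 16(W), a W ⇒ L
n=18: can move to 9, which is L ⇒ W
n=19: the only move is to 18(W), a W ⇒ L
n=20: can move to 15, which is L ⇒ W
n=21: moves to 14(W), 18(W), 20(W); every one is W ⇒ L
n=22: can move to 11, which is L ⇒ W
n=23: the only move is to 22(W), a W ⇒ L
n=24: can move to 21, which is L ⇒ W
n=25: moves to 20(W), 24(W); every one is W ⇒ L
n=26: can move to 13, which is L ⇒ W
n=27: moves to 18(W), 24(W), 26(W); every one is W ⇒ L
n=28: can move to 21, which is L ⇒ W
n=29: the only move is to 28(W), a W ⇒ L
n=30: can move to 15, which is L ⇒ W
n=31: the only move is to 30(W), a W ⇒ L
n=32: can move to 31, which is L ⇒ W
n=33: moves to 22(W), 30(W), 32(W); every one is W ⇒ L
n=34: can move to 17, which is L ⇒ W
Reading off the rows marked L gives the requested list; there are 17 such values of n.

0, 2, 5, 7, 9, 11, 13, 15, 17, 19, 21, 23, 25, 27, 29, 31, 33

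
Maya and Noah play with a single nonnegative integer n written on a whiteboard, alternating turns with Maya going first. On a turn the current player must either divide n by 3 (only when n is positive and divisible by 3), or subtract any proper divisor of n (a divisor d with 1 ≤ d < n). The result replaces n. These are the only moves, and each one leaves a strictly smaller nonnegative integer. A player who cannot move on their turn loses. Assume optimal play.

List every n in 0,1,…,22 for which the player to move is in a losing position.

Build the W/L table. Terminal = L. A non-terminal position is W if it has a move to some L; otherwise it is L.
n=0: no move → L
n=1: no move → L
n=2: reaches L-position 1 → W
n=3: reaches L-position 1 → W
n=4: only reaches 2(W), 3(W), all W → L
n=5: reaches L-position 4 → W
n=6: reaches L-position 4 → W
n=7: only reaches 6(W), which is W → L
n=8: reaches L-position 4 → W
n=9: only reaches 3(W), 6(W), 8(W), all W → L
n=10: reaches L-position 9 → W
n=11: only reaches 10(W), which is W → L
n=12: reaches L-position 4 → W
n=13: only reaches 12(W), which is W → L
n=14: reaches L-position 7 → W
n=15: only reaches 5(W), 10(W), 12(W), 14(W), all W → L
n=16: reaches L-position 15 → W
n=17: only reaches 16(W), which is W → L
n=18: reaches L-position 9 → W
n=19: only reaches 18(W), which is W → L
n=20: reaches L-position 15 → W
n=21: reaches L-position 7 → W
n=22: reaches L-position 11 → W
The losing starting values of n are exactly the entries labelled L in this table (10 of them).

0, 1, 4, 7, 9, 11, 13, 15, 17, 19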